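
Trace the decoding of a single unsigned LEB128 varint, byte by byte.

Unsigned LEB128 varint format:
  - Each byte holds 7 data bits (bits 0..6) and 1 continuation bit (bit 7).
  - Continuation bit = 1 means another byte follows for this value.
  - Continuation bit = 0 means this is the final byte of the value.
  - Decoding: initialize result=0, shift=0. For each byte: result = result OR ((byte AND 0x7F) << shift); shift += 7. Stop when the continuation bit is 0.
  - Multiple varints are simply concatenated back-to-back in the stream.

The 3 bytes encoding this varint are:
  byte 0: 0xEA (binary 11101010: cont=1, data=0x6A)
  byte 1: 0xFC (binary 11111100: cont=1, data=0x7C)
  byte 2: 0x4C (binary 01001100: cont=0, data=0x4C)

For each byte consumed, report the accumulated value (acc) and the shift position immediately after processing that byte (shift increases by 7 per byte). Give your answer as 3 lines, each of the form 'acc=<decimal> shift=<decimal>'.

Answer: acc=106 shift=7
acc=15978 shift=14
acc=1261162 shift=21

Derivation:
byte 0=0xEA: payload=0x6A=106, contrib = 106<<0 = 106; acc -> 106, shift -> 7
byte 1=0xFC: payload=0x7C=124, contrib = 124<<7 = 15872; acc -> 15978, shift -> 14
byte 2=0x4C: payload=0x4C=76, contrib = 76<<14 = 1245184; acc -> 1261162, shift -> 21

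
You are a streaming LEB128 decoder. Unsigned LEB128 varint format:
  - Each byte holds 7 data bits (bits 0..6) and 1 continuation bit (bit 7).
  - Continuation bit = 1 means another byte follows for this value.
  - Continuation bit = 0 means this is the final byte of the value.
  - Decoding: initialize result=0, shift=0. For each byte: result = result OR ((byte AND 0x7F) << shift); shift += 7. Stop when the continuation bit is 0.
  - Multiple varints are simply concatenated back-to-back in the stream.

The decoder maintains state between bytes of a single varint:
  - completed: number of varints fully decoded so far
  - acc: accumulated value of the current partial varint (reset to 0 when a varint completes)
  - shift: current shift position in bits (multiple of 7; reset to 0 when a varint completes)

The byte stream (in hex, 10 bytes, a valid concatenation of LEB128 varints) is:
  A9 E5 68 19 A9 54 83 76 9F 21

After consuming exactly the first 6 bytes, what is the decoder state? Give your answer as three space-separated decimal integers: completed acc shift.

Answer: 3 0 0

Derivation:
byte[0]=0xA9 cont=1 payload=0x29: acc |= 41<<0 -> completed=0 acc=41 shift=7
byte[1]=0xE5 cont=1 payload=0x65: acc |= 101<<7 -> completed=0 acc=12969 shift=14
byte[2]=0x68 cont=0 payload=0x68: varint #1 complete (value=1716905); reset -> completed=1 acc=0 shift=0
byte[3]=0x19 cont=0 payload=0x19: varint #2 complete (value=25); reset -> completed=2 acc=0 shift=0
byte[4]=0xA9 cont=1 payload=0x29: acc |= 41<<0 -> completed=2 acc=41 shift=7
byte[5]=0x54 cont=0 payload=0x54: varint #3 complete (value=10793); reset -> completed=3 acc=0 shift=0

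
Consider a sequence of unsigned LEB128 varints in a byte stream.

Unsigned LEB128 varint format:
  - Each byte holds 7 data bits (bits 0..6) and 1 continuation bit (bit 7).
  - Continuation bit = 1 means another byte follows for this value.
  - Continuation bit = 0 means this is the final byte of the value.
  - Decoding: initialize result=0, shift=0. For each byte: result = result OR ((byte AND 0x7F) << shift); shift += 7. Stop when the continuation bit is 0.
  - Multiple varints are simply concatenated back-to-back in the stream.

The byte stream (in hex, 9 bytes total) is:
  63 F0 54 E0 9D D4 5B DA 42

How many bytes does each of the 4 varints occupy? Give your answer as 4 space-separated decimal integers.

Answer: 1 2 4 2

Derivation:
  byte[0]=0x63 cont=0 payload=0x63=99: acc |= 99<<0 -> acc=99 shift=7 [end]
Varint 1: bytes[0:1] = 63 -> value 99 (1 byte(s))
  byte[1]=0xF0 cont=1 payload=0x70=112: acc |= 112<<0 -> acc=112 shift=7
  byte[2]=0x54 cont=0 payload=0x54=84: acc |= 84<<7 -> acc=10864 shift=14 [end]
Varint 2: bytes[1:3] = F0 54 -> value 10864 (2 byte(s))
  byte[3]=0xE0 cont=1 payload=0x60=96: acc |= 96<<0 -> acc=96 shift=7
  byte[4]=0x9D cont=1 payload=0x1D=29: acc |= 29<<7 -> acc=3808 shift=14
  byte[5]=0xD4 cont=1 payload=0x54=84: acc |= 84<<14 -> acc=1380064 shift=21
  byte[6]=0x5B cont=0 payload=0x5B=91: acc |= 91<<21 -> acc=192220896 shift=28 [end]
Varint 3: bytes[3:7] = E0 9D D4 5B -> value 192220896 (4 byte(s))
  byte[7]=0xDA cont=1 payload=0x5A=90: acc |= 90<<0 -> acc=90 shift=7
  byte[8]=0x42 cont=0 payload=0x42=66: acc |= 66<<7 -> acc=8538 shift=14 [end]
Varint 4: bytes[7:9] = DA 42 -> value 8538 (2 byte(s))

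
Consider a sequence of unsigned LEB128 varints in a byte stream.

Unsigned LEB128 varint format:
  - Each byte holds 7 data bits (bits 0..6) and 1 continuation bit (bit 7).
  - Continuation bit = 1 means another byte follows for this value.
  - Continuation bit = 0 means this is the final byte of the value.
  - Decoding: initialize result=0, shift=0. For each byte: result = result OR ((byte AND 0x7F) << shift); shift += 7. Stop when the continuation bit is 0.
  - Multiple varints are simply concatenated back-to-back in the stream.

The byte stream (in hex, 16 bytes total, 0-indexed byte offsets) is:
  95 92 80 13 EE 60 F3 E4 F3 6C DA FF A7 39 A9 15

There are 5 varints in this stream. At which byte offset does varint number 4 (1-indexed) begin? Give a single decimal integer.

Answer: 10

Derivation:
  byte[0]=0x95 cont=1 payload=0x15=21: acc |= 21<<0 -> acc=21 shift=7
  byte[1]=0x92 cont=1 payload=0x12=18: acc |= 18<<7 -> acc=2325 shift=14
  byte[2]=0x80 cont=1 payload=0x00=0: acc |= 0<<14 -> acc=2325 shift=21
  byte[3]=0x13 cont=0 payload=0x13=19: acc |= 19<<21 -> acc=39848213 shift=28 [end]
Varint 1: bytes[0:4] = 95 92 80 13 -> value 39848213 (4 byte(s))
  byte[4]=0xEE cont=1 payload=0x6E=110: acc |= 110<<0 -> acc=110 shift=7
  byte[5]=0x60 cont=0 payload=0x60=96: acc |= 96<<7 -> acc=12398 shift=14 [end]
Varint 2: bytes[4:6] = EE 60 -> value 12398 (2 byte(s))
  byte[6]=0xF3 cont=1 payload=0x73=115: acc |= 115<<0 -> acc=115 shift=7
  byte[7]=0xE4 cont=1 payload=0x64=100: acc |= 100<<7 -> acc=12915 shift=14
  byte[8]=0xF3 cont=1 payload=0x73=115: acc |= 115<<14 -> acc=1897075 shift=21
  byte[9]=0x6C cont=0 payload=0x6C=108: acc |= 108<<21 -> acc=228389491 shift=28 [end]
Varint 3: bytes[6:10] = F3 E4 F3 6C -> value 228389491 (4 byte(s))
  byte[10]=0xDA cont=1 payload=0x5A=90: acc |= 90<<0 -> acc=90 shift=7
  byte[11]=0xFF cont=1 payload=0x7F=127: acc |= 127<<7 -> acc=16346 shift=14
  byte[12]=0xA7 cont=1 payload=0x27=39: acc |= 39<<14 -> acc=655322 shift=21
  byte[13]=0x39 cont=0 payload=0x39=57: acc |= 57<<21 -> acc=120192986 shift=28 [end]
Varint 4: bytes[10:14] = DA FF A7 39 -> value 120192986 (4 byte(s))
  byte[14]=0xA9 cont=1 payload=0x29=41: acc |= 41<<0 -> acc=41 shift=7
  byte[15]=0x15 cont=0 payload=0x15=21: acc |= 21<<7 -> acc=2729 shift=14 [end]
Varint 5: bytes[14:16] = A9 15 -> value 2729 (2 byte(s))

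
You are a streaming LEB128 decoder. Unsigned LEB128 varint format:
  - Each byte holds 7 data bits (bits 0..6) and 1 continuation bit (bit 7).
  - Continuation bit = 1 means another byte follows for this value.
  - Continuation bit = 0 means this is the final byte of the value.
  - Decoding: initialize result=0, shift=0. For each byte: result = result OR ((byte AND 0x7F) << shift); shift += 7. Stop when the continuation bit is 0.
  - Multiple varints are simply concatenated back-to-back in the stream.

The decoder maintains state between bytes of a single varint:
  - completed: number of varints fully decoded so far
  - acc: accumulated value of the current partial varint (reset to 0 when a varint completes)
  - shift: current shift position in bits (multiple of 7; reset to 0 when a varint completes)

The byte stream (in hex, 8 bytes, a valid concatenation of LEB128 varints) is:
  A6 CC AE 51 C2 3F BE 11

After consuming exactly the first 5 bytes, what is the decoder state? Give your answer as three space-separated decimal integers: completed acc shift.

Answer: 1 66 7

Derivation:
byte[0]=0xA6 cont=1 payload=0x26: acc |= 38<<0 -> completed=0 acc=38 shift=7
byte[1]=0xCC cont=1 payload=0x4C: acc |= 76<<7 -> completed=0 acc=9766 shift=14
byte[2]=0xAE cont=1 payload=0x2E: acc |= 46<<14 -> completed=0 acc=763430 shift=21
byte[3]=0x51 cont=0 payload=0x51: varint #1 complete (value=170632742); reset -> completed=1 acc=0 shift=0
byte[4]=0xC2 cont=1 payload=0x42: acc |= 66<<0 -> completed=1 acc=66 shift=7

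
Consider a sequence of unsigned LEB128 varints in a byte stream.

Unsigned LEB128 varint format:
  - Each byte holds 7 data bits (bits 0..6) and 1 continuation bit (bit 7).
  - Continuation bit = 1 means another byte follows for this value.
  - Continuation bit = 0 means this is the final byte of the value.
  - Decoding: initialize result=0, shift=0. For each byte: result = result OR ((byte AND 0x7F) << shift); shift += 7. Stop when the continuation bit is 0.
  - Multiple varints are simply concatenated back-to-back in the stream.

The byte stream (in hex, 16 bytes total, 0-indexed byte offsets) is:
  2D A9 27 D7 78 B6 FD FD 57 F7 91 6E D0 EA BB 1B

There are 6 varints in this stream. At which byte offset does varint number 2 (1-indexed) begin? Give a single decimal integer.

  byte[0]=0x2D cont=0 payload=0x2D=45: acc |= 45<<0 -> acc=45 shift=7 [end]
Varint 1: bytes[0:1] = 2D -> value 45 (1 byte(s))
  byte[1]=0xA9 cont=1 payload=0x29=41: acc |= 41<<0 -> acc=41 shift=7
  byte[2]=0x27 cont=0 payload=0x27=39: acc |= 39<<7 -> acc=5033 shift=14 [end]
Varint 2: bytes[1:3] = A9 27 -> value 5033 (2 byte(s))
  byte[3]=0xD7 cont=1 payload=0x57=87: acc |= 87<<0 -> acc=87 shift=7
  byte[4]=0x78 cont=0 payload=0x78=120: acc |= 120<<7 -> acc=15447 shift=14 [end]
Varint 3: bytes[3:5] = D7 78 -> value 15447 (2 byte(s))
  byte[5]=0xB6 cont=1 payload=0x36=54: acc |= 54<<0 -> acc=54 shift=7
  byte[6]=0xFD cont=1 payload=0x7D=125: acc |= 125<<7 -> acc=16054 shift=14
  byte[7]=0xFD cont=1 payload=0x7D=125: acc |= 125<<14 -> acc=2064054 shift=21
  byte[8]=0x57 cont=0 payload=0x57=87: acc |= 87<<21 -> acc=184516278 shift=28 [end]
Varint 4: bytes[5:9] = B6 FD FD 57 -> value 184516278 (4 byte(s))
  byte[9]=0xF7 cont=1 payload=0x77=119: acc |= 119<<0 -> acc=119 shift=7
  byte[10]=0x91 cont=1 payload=0x11=17: acc |= 17<<7 -> acc=2295 shift=14
  byte[11]=0x6E cont=0 payload=0x6E=110: acc |= 110<<14 -> acc=1804535 shift=21 [end]
Varint 5: bytes[9:12] = F7 91 6E -> value 1804535 (3 byte(s))
  byte[12]=0xD0 cont=1 payload=0x50=80: acc |= 80<<0 -> acc=80 shift=7
  byte[13]=0xEA cont=1 payload=0x6A=106: acc |= 106<<7 -> acc=13648 shift=14
  byte[14]=0xBB cont=1 payload=0x3B=59: acc |= 59<<14 -> acc=980304 shift=21
  byte[15]=0x1B cont=0 payload=0x1B=27: acc |= 27<<21 -> acc=57603408 shift=28 [end]
Varint 6: bytes[12:16] = D0 EA BB 1B -> value 57603408 (4 byte(s))

Answer: 1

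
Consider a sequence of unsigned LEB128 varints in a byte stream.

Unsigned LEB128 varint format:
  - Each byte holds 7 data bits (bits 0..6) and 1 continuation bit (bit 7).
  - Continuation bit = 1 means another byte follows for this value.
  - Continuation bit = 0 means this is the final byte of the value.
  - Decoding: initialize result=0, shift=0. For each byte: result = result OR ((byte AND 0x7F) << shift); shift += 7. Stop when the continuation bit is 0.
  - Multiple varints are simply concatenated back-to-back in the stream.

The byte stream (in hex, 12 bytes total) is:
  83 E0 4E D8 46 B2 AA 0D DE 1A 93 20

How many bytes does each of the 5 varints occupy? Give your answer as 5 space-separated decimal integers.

  byte[0]=0x83 cont=1 payload=0x03=3: acc |= 3<<0 -> acc=3 shift=7
  byte[1]=0xE0 cont=1 payload=0x60=96: acc |= 96<<7 -> acc=12291 shift=14
  byte[2]=0x4E cont=0 payload=0x4E=78: acc |= 78<<14 -> acc=1290243 shift=21 [end]
Varint 1: bytes[0:3] = 83 E0 4E -> value 1290243 (3 byte(s))
  byte[3]=0xD8 cont=1 payload=0x58=88: acc |= 88<<0 -> acc=88 shift=7
  byte[4]=0x46 cont=0 payload=0x46=70: acc |= 70<<7 -> acc=9048 shift=14 [end]
Varint 2: bytes[3:5] = D8 46 -> value 9048 (2 byte(s))
  byte[5]=0xB2 cont=1 payload=0x32=50: acc |= 50<<0 -> acc=50 shift=7
  byte[6]=0xAA cont=1 payload=0x2A=42: acc |= 42<<7 -> acc=5426 shift=14
  byte[7]=0x0D cont=0 payload=0x0D=13: acc |= 13<<14 -> acc=218418 shift=21 [end]
Varint 3: bytes[5:8] = B2 AA 0D -> value 218418 (3 byte(s))
  byte[8]=0xDE cont=1 payload=0x5E=94: acc |= 94<<0 -> acc=94 shift=7
  byte[9]=0x1A cont=0 payload=0x1A=26: acc |= 26<<7 -> acc=3422 shift=14 [end]
Varint 4: bytes[8:10] = DE 1A -> value 3422 (2 byte(s))
  byte[10]=0x93 cont=1 payload=0x13=19: acc |= 19<<0 -> acc=19 shift=7
  byte[11]=0x20 cont=0 payload=0x20=32: acc |= 32<<7 -> acc=4115 shift=14 [end]
Varint 5: bytes[10:12] = 93 20 -> value 4115 (2 byte(s))

Answer: 3 2 3 2 2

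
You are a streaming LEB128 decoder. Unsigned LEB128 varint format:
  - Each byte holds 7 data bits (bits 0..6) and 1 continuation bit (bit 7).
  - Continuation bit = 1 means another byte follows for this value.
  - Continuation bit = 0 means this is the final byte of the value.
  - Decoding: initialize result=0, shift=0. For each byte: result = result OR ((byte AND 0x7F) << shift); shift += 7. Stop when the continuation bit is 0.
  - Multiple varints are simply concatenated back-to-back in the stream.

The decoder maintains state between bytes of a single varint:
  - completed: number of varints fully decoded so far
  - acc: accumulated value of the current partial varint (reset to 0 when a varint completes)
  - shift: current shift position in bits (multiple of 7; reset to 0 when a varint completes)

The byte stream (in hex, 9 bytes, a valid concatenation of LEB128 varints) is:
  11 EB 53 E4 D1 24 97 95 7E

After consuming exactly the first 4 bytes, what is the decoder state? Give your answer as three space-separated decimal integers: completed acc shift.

byte[0]=0x11 cont=0 payload=0x11: varint #1 complete (value=17); reset -> completed=1 acc=0 shift=0
byte[1]=0xEB cont=1 payload=0x6B: acc |= 107<<0 -> completed=1 acc=107 shift=7
byte[2]=0x53 cont=0 payload=0x53: varint #2 complete (value=10731); reset -> completed=2 acc=0 shift=0
byte[3]=0xE4 cont=1 payload=0x64: acc |= 100<<0 -> completed=2 acc=100 shift=7

Answer: 2 100 7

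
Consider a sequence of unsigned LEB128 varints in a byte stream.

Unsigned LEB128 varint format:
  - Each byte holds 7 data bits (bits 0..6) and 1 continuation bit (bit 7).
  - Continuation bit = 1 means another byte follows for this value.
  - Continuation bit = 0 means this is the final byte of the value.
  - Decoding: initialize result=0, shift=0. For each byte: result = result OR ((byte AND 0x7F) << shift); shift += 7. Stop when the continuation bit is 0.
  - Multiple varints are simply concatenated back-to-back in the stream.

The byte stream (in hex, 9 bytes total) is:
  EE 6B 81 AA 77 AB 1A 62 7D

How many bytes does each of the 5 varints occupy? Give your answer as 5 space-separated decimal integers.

Answer: 2 3 2 1 1

Derivation:
  byte[0]=0xEE cont=1 payload=0x6E=110: acc |= 110<<0 -> acc=110 shift=7
  byte[1]=0x6B cont=0 payload=0x6B=107: acc |= 107<<7 -> acc=13806 shift=14 [end]
Varint 1: bytes[0:2] = EE 6B -> value 13806 (2 byte(s))
  byte[2]=0x81 cont=1 payload=0x01=1: acc |= 1<<0 -> acc=1 shift=7
  byte[3]=0xAA cont=1 payload=0x2A=42: acc |= 42<<7 -> acc=5377 shift=14
  byte[4]=0x77 cont=0 payload=0x77=119: acc |= 119<<14 -> acc=1955073 shift=21 [end]
Varint 2: bytes[2:5] = 81 AA 77 -> value 1955073 (3 byte(s))
  byte[5]=0xAB cont=1 payload=0x2B=43: acc |= 43<<0 -> acc=43 shift=7
  byte[6]=0x1A cont=0 payload=0x1A=26: acc |= 26<<7 -> acc=3371 shift=14 [end]
Varint 3: bytes[5:7] = AB 1A -> value 3371 (2 byte(s))
  byte[7]=0x62 cont=0 payload=0x62=98: acc |= 98<<0 -> acc=98 shift=7 [end]
Varint 4: bytes[7:8] = 62 -> value 98 (1 byte(s))
  byte[8]=0x7D cont=0 payload=0x7D=125: acc |= 125<<0 -> acc=125 shift=7 [end]
Varint 5: bytes[8:9] = 7D -> value 125 (1 byte(s))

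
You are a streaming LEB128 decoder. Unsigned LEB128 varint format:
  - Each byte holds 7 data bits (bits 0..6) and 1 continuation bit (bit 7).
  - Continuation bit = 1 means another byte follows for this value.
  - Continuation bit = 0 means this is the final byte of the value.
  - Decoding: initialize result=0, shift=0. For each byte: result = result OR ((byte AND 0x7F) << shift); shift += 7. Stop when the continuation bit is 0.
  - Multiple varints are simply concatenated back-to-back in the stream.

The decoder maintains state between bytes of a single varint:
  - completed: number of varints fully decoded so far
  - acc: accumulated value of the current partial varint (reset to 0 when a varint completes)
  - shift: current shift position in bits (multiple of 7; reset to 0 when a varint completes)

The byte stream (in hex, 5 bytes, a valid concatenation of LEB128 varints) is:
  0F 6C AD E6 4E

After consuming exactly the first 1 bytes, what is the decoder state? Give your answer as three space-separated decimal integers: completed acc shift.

Answer: 1 0 0

Derivation:
byte[0]=0x0F cont=0 payload=0x0F: varint #1 complete (value=15); reset -> completed=1 acc=0 shift=0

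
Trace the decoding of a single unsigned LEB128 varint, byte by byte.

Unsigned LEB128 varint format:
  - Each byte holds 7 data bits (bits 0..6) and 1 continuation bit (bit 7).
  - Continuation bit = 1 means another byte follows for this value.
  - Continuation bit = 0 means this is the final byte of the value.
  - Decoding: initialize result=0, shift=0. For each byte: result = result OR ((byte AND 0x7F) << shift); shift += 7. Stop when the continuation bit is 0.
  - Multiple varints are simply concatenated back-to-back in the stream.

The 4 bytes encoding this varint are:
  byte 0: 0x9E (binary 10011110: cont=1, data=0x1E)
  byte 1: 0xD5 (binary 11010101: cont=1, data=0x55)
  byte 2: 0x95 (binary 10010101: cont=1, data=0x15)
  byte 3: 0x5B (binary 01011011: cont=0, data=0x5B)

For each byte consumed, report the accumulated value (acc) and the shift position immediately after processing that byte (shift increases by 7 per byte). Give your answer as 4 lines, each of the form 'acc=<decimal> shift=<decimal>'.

Answer: acc=30 shift=7
acc=10910 shift=14
acc=354974 shift=21
acc=191195806 shift=28

Derivation:
byte 0=0x9E: payload=0x1E=30, contrib = 30<<0 = 30; acc -> 30, shift -> 7
byte 1=0xD5: payload=0x55=85, contrib = 85<<7 = 10880; acc -> 10910, shift -> 14
byte 2=0x95: payload=0x15=21, contrib = 21<<14 = 344064; acc -> 354974, shift -> 21
byte 3=0x5B: payload=0x5B=91, contrib = 91<<21 = 190840832; acc -> 191195806, shift -> 28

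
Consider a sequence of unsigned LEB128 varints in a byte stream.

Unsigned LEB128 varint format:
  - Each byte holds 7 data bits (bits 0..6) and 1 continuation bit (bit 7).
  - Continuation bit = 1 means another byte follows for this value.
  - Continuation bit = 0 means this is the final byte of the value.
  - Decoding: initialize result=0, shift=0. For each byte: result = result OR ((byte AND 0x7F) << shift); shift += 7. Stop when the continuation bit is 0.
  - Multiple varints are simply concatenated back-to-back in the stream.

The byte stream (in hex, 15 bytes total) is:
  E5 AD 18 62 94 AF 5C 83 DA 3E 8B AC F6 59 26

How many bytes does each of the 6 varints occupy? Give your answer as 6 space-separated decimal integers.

Answer: 3 1 3 3 4 1

Derivation:
  byte[0]=0xE5 cont=1 payload=0x65=101: acc |= 101<<0 -> acc=101 shift=7
  byte[1]=0xAD cont=1 payload=0x2D=45: acc |= 45<<7 -> acc=5861 shift=14
  byte[2]=0x18 cont=0 payload=0x18=24: acc |= 24<<14 -> acc=399077 shift=21 [end]
Varint 1: bytes[0:3] = E5 AD 18 -> value 399077 (3 byte(s))
  byte[3]=0x62 cont=0 payload=0x62=98: acc |= 98<<0 -> acc=98 shift=7 [end]
Varint 2: bytes[3:4] = 62 -> value 98 (1 byte(s))
  byte[4]=0x94 cont=1 payload=0x14=20: acc |= 20<<0 -> acc=20 shift=7
  byte[5]=0xAF cont=1 payload=0x2F=47: acc |= 47<<7 -> acc=6036 shift=14
  byte[6]=0x5C cont=0 payload=0x5C=92: acc |= 92<<14 -> acc=1513364 shift=21 [end]
Varint 3: bytes[4:7] = 94 AF 5C -> value 1513364 (3 byte(s))
  byte[7]=0x83 cont=1 payload=0x03=3: acc |= 3<<0 -> acc=3 shift=7
  byte[8]=0xDA cont=1 payload=0x5A=90: acc |= 90<<7 -> acc=11523 shift=14
  byte[9]=0x3E cont=0 payload=0x3E=62: acc |= 62<<14 -> acc=1027331 shift=21 [end]
Varint 4: bytes[7:10] = 83 DA 3E -> value 1027331 (3 byte(s))
  byte[10]=0x8B cont=1 payload=0x0B=11: acc |= 11<<0 -> acc=11 shift=7
  byte[11]=0xAC cont=1 payload=0x2C=44: acc |= 44<<7 -> acc=5643 shift=14
  byte[12]=0xF6 cont=1 payload=0x76=118: acc |= 118<<14 -> acc=1938955 shift=21
  byte[13]=0x59 cont=0 payload=0x59=89: acc |= 89<<21 -> acc=188585483 shift=28 [end]
Varint 5: bytes[10:14] = 8B AC F6 59 -> value 188585483 (4 byte(s))
  byte[14]=0x26 cont=0 payload=0x26=38: acc |= 38<<0 -> acc=38 shift=7 [end]
Varint 6: bytes[14:15] = 26 -> value 38 (1 byte(s))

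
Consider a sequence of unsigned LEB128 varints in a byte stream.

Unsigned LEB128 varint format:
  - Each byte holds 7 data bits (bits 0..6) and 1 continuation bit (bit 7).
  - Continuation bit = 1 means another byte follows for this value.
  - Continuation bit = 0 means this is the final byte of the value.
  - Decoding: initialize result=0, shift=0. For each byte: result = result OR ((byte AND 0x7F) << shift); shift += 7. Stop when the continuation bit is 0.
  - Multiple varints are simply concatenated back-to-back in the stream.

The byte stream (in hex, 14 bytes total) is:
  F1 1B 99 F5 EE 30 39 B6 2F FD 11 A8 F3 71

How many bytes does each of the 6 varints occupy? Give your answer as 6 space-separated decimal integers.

Answer: 2 4 1 2 2 3

Derivation:
  byte[0]=0xF1 cont=1 payload=0x71=113: acc |= 113<<0 -> acc=113 shift=7
  byte[1]=0x1B cont=0 payload=0x1B=27: acc |= 27<<7 -> acc=3569 shift=14 [end]
Varint 1: bytes[0:2] = F1 1B -> value 3569 (2 byte(s))
  byte[2]=0x99 cont=1 payload=0x19=25: acc |= 25<<0 -> acc=25 shift=7
  byte[3]=0xF5 cont=1 payload=0x75=117: acc |= 117<<7 -> acc=15001 shift=14
  byte[4]=0xEE cont=1 payload=0x6E=110: acc |= 110<<14 -> acc=1817241 shift=21
  byte[5]=0x30 cont=0 payload=0x30=48: acc |= 48<<21 -> acc=102480537 shift=28 [end]
Varint 2: bytes[2:6] = 99 F5 EE 30 -> value 102480537 (4 byte(s))
  byte[6]=0x39 cont=0 payload=0x39=57: acc |= 57<<0 -> acc=57 shift=7 [end]
Varint 3: bytes[6:7] = 39 -> value 57 (1 byte(s))
  byte[7]=0xB6 cont=1 payload=0x36=54: acc |= 54<<0 -> acc=54 shift=7
  byte[8]=0x2F cont=0 payload=0x2F=47: acc |= 47<<7 -> acc=6070 shift=14 [end]
Varint 4: bytes[7:9] = B6 2F -> value 6070 (2 byte(s))
  byte[9]=0xFD cont=1 payload=0x7D=125: acc |= 125<<0 -> acc=125 shift=7
  byte[10]=0x11 cont=0 payload=0x11=17: acc |= 17<<7 -> acc=2301 shift=14 [end]
Varint 5: bytes[9:11] = FD 11 -> value 2301 (2 byte(s))
  byte[11]=0xA8 cont=1 payload=0x28=40: acc |= 40<<0 -> acc=40 shift=7
  byte[12]=0xF3 cont=1 payload=0x73=115: acc |= 115<<7 -> acc=14760 shift=14
  byte[13]=0x71 cont=0 payload=0x71=113: acc |= 113<<14 -> acc=1866152 shift=21 [end]
Varint 6: bytes[11:14] = A8 F3 71 -> value 1866152 (3 byte(s))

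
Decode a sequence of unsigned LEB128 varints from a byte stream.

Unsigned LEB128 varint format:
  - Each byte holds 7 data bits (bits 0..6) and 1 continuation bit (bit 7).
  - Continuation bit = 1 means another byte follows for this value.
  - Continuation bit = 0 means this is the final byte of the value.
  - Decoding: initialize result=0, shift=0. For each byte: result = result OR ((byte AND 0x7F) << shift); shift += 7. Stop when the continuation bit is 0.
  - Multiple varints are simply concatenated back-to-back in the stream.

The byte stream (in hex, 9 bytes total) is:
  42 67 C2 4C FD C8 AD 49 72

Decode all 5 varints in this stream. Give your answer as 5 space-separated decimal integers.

  byte[0]=0x42 cont=0 payload=0x42=66: acc |= 66<<0 -> acc=66 shift=7 [end]
Varint 1: bytes[0:1] = 42 -> value 66 (1 byte(s))
  byte[1]=0x67 cont=0 payload=0x67=103: acc |= 103<<0 -> acc=103 shift=7 [end]
Varint 2: bytes[1:2] = 67 -> value 103 (1 byte(s))
  byte[2]=0xC2 cont=1 payload=0x42=66: acc |= 66<<0 -> acc=66 shift=7
  byte[3]=0x4C cont=0 payload=0x4C=76: acc |= 76<<7 -> acc=9794 shift=14 [end]
Varint 3: bytes[2:4] = C2 4C -> value 9794 (2 byte(s))
  byte[4]=0xFD cont=1 payload=0x7D=125: acc |= 125<<0 -> acc=125 shift=7
  byte[5]=0xC8 cont=1 payload=0x48=72: acc |= 72<<7 -> acc=9341 shift=14
  byte[6]=0xAD cont=1 payload=0x2D=45: acc |= 45<<14 -> acc=746621 shift=21
  byte[7]=0x49 cont=0 payload=0x49=73: acc |= 73<<21 -> acc=153838717 shift=28 [end]
Varint 4: bytes[4:8] = FD C8 AD 49 -> value 153838717 (4 byte(s))
  byte[8]=0x72 cont=0 payload=0x72=114: acc |= 114<<0 -> acc=114 shift=7 [end]
Varint 5: bytes[8:9] = 72 -> value 114 (1 byte(s))

Answer: 66 103 9794 153838717 114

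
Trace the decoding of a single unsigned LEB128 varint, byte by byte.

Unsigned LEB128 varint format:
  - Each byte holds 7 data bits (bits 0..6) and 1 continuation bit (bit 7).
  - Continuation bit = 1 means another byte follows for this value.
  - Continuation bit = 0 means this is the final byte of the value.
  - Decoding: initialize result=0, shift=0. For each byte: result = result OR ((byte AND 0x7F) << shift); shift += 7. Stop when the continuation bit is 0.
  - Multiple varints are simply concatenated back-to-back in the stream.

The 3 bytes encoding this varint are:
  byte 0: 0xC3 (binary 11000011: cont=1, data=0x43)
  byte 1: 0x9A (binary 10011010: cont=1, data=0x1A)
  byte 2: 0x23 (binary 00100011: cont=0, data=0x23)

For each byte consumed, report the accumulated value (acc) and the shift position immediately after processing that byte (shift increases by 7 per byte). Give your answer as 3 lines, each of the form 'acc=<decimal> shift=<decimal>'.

Answer: acc=67 shift=7
acc=3395 shift=14
acc=576835 shift=21

Derivation:
byte 0=0xC3: payload=0x43=67, contrib = 67<<0 = 67; acc -> 67, shift -> 7
byte 1=0x9A: payload=0x1A=26, contrib = 26<<7 = 3328; acc -> 3395, shift -> 14
byte 2=0x23: payload=0x23=35, contrib = 35<<14 = 573440; acc -> 576835, shift -> 21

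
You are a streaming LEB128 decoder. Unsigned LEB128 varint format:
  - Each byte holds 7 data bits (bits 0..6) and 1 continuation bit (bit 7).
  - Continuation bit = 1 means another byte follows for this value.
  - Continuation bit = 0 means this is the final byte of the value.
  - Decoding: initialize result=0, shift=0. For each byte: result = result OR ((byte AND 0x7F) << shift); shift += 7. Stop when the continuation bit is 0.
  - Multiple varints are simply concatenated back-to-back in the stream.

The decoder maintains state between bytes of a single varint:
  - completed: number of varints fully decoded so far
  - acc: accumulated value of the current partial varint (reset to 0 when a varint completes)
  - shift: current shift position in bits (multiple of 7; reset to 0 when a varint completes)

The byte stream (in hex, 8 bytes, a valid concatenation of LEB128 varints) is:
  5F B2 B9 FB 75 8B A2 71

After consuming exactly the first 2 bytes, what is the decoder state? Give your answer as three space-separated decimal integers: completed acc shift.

Answer: 1 50 7

Derivation:
byte[0]=0x5F cont=0 payload=0x5F: varint #1 complete (value=95); reset -> completed=1 acc=0 shift=0
byte[1]=0xB2 cont=1 payload=0x32: acc |= 50<<0 -> completed=1 acc=50 shift=7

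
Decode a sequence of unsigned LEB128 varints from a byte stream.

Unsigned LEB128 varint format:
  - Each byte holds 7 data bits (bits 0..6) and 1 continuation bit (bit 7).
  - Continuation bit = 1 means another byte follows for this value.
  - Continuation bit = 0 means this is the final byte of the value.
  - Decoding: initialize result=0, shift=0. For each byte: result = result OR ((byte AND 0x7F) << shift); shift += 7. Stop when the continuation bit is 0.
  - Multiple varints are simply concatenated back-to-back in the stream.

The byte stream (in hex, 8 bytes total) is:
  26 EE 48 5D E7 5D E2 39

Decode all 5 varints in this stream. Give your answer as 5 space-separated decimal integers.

  byte[0]=0x26 cont=0 payload=0x26=38: acc |= 38<<0 -> acc=38 shift=7 [end]
Varint 1: bytes[0:1] = 26 -> value 38 (1 byte(s))
  byte[1]=0xEE cont=1 payload=0x6E=110: acc |= 110<<0 -> acc=110 shift=7
  byte[2]=0x48 cont=0 payload=0x48=72: acc |= 72<<7 -> acc=9326 shift=14 [end]
Varint 2: bytes[1:3] = EE 48 -> value 9326 (2 byte(s))
  byte[3]=0x5D cont=0 payload=0x5D=93: acc |= 93<<0 -> acc=93 shift=7 [end]
Varint 3: bytes[3:4] = 5D -> value 93 (1 byte(s))
  byte[4]=0xE7 cont=1 payload=0x67=103: acc |= 103<<0 -> acc=103 shift=7
  byte[5]=0x5D cont=0 payload=0x5D=93: acc |= 93<<7 -> acc=12007 shift=14 [end]
Varint 4: bytes[4:6] = E7 5D -> value 12007 (2 byte(s))
  byte[6]=0xE2 cont=1 payload=0x62=98: acc |= 98<<0 -> acc=98 shift=7
  byte[7]=0x39 cont=0 payload=0x39=57: acc |= 57<<7 -> acc=7394 shift=14 [end]
Varint 5: bytes[6:8] = E2 39 -> value 7394 (2 byte(s))

Answer: 38 9326 93 12007 7394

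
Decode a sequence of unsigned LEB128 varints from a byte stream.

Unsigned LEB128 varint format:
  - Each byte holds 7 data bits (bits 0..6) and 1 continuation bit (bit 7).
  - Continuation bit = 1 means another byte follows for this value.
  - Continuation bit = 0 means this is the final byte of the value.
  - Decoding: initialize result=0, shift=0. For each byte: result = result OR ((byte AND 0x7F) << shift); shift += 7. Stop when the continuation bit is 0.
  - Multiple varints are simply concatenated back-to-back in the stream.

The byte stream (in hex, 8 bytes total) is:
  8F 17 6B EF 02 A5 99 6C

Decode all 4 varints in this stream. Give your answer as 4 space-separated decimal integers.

  byte[0]=0x8F cont=1 payload=0x0F=15: acc |= 15<<0 -> acc=15 shift=7
  byte[1]=0x17 cont=0 payload=0x17=23: acc |= 23<<7 -> acc=2959 shift=14 [end]
Varint 1: bytes[0:2] = 8F 17 -> value 2959 (2 byte(s))
  byte[2]=0x6B cont=0 payload=0x6B=107: acc |= 107<<0 -> acc=107 shift=7 [end]
Varint 2: bytes[2:3] = 6B -> value 107 (1 byte(s))
  byte[3]=0xEF cont=1 payload=0x6F=111: acc |= 111<<0 -> acc=111 shift=7
  byte[4]=0x02 cont=0 payload=0x02=2: acc |= 2<<7 -> acc=367 shift=14 [end]
Varint 3: bytes[3:5] = EF 02 -> value 367 (2 byte(s))
  byte[5]=0xA5 cont=1 payload=0x25=37: acc |= 37<<0 -> acc=37 shift=7
  byte[6]=0x99 cont=1 payload=0x19=25: acc |= 25<<7 -> acc=3237 shift=14
  byte[7]=0x6C cont=0 payload=0x6C=108: acc |= 108<<14 -> acc=1772709 shift=21 [end]
Varint 4: bytes[5:8] = A5 99 6C -> value 1772709 (3 byte(s))

Answer: 2959 107 367 1772709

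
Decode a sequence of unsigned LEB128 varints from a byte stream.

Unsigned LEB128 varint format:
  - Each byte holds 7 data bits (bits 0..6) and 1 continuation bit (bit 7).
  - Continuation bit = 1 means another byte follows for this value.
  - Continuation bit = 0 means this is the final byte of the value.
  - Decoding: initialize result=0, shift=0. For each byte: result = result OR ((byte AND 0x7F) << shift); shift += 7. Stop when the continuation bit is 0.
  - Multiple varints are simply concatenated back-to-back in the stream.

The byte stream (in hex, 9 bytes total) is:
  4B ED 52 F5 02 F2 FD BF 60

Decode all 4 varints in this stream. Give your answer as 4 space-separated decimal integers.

Answer: 75 10605 373 202374898

Derivation:
  byte[0]=0x4B cont=0 payload=0x4B=75: acc |= 75<<0 -> acc=75 shift=7 [end]
Varint 1: bytes[0:1] = 4B -> value 75 (1 byte(s))
  byte[1]=0xED cont=1 payload=0x6D=109: acc |= 109<<0 -> acc=109 shift=7
  byte[2]=0x52 cont=0 payload=0x52=82: acc |= 82<<7 -> acc=10605 shift=14 [end]
Varint 2: bytes[1:3] = ED 52 -> value 10605 (2 byte(s))
  byte[3]=0xF5 cont=1 payload=0x75=117: acc |= 117<<0 -> acc=117 shift=7
  byte[4]=0x02 cont=0 payload=0x02=2: acc |= 2<<7 -> acc=373 shift=14 [end]
Varint 3: bytes[3:5] = F5 02 -> value 373 (2 byte(s))
  byte[5]=0xF2 cont=1 payload=0x72=114: acc |= 114<<0 -> acc=114 shift=7
  byte[6]=0xFD cont=1 payload=0x7D=125: acc |= 125<<7 -> acc=16114 shift=14
  byte[7]=0xBF cont=1 payload=0x3F=63: acc |= 63<<14 -> acc=1048306 shift=21
  byte[8]=0x60 cont=0 payload=0x60=96: acc |= 96<<21 -> acc=202374898 shift=28 [end]
Varint 4: bytes[5:9] = F2 FD BF 60 -> value 202374898 (4 byte(s))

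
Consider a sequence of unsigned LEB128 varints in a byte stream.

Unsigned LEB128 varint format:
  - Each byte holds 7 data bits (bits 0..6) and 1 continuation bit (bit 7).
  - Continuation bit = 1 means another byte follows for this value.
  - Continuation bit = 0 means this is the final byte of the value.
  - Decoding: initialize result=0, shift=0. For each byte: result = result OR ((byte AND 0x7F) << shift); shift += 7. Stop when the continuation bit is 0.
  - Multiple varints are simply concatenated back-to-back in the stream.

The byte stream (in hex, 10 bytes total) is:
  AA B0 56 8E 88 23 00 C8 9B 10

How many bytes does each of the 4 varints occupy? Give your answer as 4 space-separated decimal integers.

  byte[0]=0xAA cont=1 payload=0x2A=42: acc |= 42<<0 -> acc=42 shift=7
  byte[1]=0xB0 cont=1 payload=0x30=48: acc |= 48<<7 -> acc=6186 shift=14
  byte[2]=0x56 cont=0 payload=0x56=86: acc |= 86<<14 -> acc=1415210 shift=21 [end]
Varint 1: bytes[0:3] = AA B0 56 -> value 1415210 (3 byte(s))
  byte[3]=0x8E cont=1 payload=0x0E=14: acc |= 14<<0 -> acc=14 shift=7
  byte[4]=0x88 cont=1 payload=0x08=8: acc |= 8<<7 -> acc=1038 shift=14
  byte[5]=0x23 cont=0 payload=0x23=35: acc |= 35<<14 -> acc=574478 shift=21 [end]
Varint 2: bytes[3:6] = 8E 88 23 -> value 574478 (3 byte(s))
  byte[6]=0x00 cont=0 payload=0x00=0: acc |= 0<<0 -> acc=0 shift=7 [end]
Varint 3: bytes[6:7] = 00 -> value 0 (1 byte(s))
  byte[7]=0xC8 cont=1 payload=0x48=72: acc |= 72<<0 -> acc=72 shift=7
  byte[8]=0x9B cont=1 payload=0x1B=27: acc |= 27<<7 -> acc=3528 shift=14
  byte[9]=0x10 cont=0 payload=0x10=16: acc |= 16<<14 -> acc=265672 shift=21 [end]
Varint 4: bytes[7:10] = C8 9B 10 -> value 265672 (3 byte(s))

Answer: 3 3 1 3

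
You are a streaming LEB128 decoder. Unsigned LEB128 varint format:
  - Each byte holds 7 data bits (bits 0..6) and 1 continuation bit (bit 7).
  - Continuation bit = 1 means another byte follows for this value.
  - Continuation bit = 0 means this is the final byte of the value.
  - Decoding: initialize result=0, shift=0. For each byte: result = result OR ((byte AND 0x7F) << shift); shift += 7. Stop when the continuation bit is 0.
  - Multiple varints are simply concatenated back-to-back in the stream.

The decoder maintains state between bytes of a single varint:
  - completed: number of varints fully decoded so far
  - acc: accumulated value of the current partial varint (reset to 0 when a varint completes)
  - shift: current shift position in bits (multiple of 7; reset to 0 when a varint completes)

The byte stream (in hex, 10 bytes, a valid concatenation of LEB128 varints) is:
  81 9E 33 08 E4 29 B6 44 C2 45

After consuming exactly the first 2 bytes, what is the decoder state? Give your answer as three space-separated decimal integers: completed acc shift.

byte[0]=0x81 cont=1 payload=0x01: acc |= 1<<0 -> completed=0 acc=1 shift=7
byte[1]=0x9E cont=1 payload=0x1E: acc |= 30<<7 -> completed=0 acc=3841 shift=14

Answer: 0 3841 14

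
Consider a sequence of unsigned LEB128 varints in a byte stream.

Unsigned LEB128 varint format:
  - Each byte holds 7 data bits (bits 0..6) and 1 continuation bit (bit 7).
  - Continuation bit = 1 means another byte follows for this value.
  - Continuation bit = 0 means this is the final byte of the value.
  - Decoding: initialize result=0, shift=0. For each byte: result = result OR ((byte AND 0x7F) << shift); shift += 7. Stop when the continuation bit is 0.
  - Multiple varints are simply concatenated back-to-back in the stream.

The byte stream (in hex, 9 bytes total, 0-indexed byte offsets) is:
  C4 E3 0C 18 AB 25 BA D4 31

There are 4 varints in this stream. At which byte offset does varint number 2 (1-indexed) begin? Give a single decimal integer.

  byte[0]=0xC4 cont=1 payload=0x44=68: acc |= 68<<0 -> acc=68 shift=7
  byte[1]=0xE3 cont=1 payload=0x63=99: acc |= 99<<7 -> acc=12740 shift=14
  byte[2]=0x0C cont=0 payload=0x0C=12: acc |= 12<<14 -> acc=209348 shift=21 [end]
Varint 1: bytes[0:3] = C4 E3 0C -> value 209348 (3 byte(s))
  byte[3]=0x18 cont=0 payload=0x18=24: acc |= 24<<0 -> acc=24 shift=7 [end]
Varint 2: bytes[3:4] = 18 -> value 24 (1 byte(s))
  byte[4]=0xAB cont=1 payload=0x2B=43: acc |= 43<<0 -> acc=43 shift=7
  byte[5]=0x25 cont=0 payload=0x25=37: acc |= 37<<7 -> acc=4779 shift=14 [end]
Varint 3: bytes[4:6] = AB 25 -> value 4779 (2 byte(s))
  byte[6]=0xBA cont=1 payload=0x3A=58: acc |= 58<<0 -> acc=58 shift=7
  byte[7]=0xD4 cont=1 payload=0x54=84: acc |= 84<<7 -> acc=10810 shift=14
  byte[8]=0x31 cont=0 payload=0x31=49: acc |= 49<<14 -> acc=813626 shift=21 [end]
Varint 4: bytes[6:9] = BA D4 31 -> value 813626 (3 byte(s))

Answer: 3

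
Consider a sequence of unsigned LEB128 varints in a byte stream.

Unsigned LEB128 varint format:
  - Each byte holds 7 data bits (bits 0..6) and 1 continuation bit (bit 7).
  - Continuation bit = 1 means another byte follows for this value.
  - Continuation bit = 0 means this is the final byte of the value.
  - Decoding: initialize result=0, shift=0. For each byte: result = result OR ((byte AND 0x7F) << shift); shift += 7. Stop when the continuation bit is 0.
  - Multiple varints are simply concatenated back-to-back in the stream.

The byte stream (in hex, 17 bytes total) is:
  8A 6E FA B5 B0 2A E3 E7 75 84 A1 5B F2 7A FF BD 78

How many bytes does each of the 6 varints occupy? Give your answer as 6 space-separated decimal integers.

  byte[0]=0x8A cont=1 payload=0x0A=10: acc |= 10<<0 -> acc=10 shift=7
  byte[1]=0x6E cont=0 payload=0x6E=110: acc |= 110<<7 -> acc=14090 shift=14 [end]
Varint 1: bytes[0:2] = 8A 6E -> value 14090 (2 byte(s))
  byte[2]=0xFA cont=1 payload=0x7A=122: acc |= 122<<0 -> acc=122 shift=7
  byte[3]=0xB5 cont=1 payload=0x35=53: acc |= 53<<7 -> acc=6906 shift=14
  byte[4]=0xB0 cont=1 payload=0x30=48: acc |= 48<<14 -> acc=793338 shift=21
  byte[5]=0x2A cont=0 payload=0x2A=42: acc |= 42<<21 -> acc=88873722 shift=28 [end]
Varint 2: bytes[2:6] = FA B5 B0 2A -> value 88873722 (4 byte(s))
  byte[6]=0xE3 cont=1 payload=0x63=99: acc |= 99<<0 -> acc=99 shift=7
  byte[7]=0xE7 cont=1 payload=0x67=103: acc |= 103<<7 -> acc=13283 shift=14
  byte[8]=0x75 cont=0 payload=0x75=117: acc |= 117<<14 -> acc=1930211 shift=21 [end]
Varint 3: bytes[6:9] = E3 E7 75 -> value 1930211 (3 byte(s))
  byte[9]=0x84 cont=1 payload=0x04=4: acc |= 4<<0 -> acc=4 shift=7
  byte[10]=0xA1 cont=1 payload=0x21=33: acc |= 33<<7 -> acc=4228 shift=14
  byte[11]=0x5B cont=0 payload=0x5B=91: acc |= 91<<14 -> acc=1495172 shift=21 [end]
Varint 4: bytes[9:12] = 84 A1 5B -> value 1495172 (3 byte(s))
  byte[12]=0xF2 cont=1 payload=0x72=114: acc |= 114<<0 -> acc=114 shift=7
  byte[13]=0x7A cont=0 payload=0x7A=122: acc |= 122<<7 -> acc=15730 shift=14 [end]
Varint 5: bytes[12:14] = F2 7A -> value 15730 (2 byte(s))
  byte[14]=0xFF cont=1 payload=0x7F=127: acc |= 127<<0 -> acc=127 shift=7
  byte[15]=0xBD cont=1 payload=0x3D=61: acc |= 61<<7 -> acc=7935 shift=14
  byte[16]=0x78 cont=0 payload=0x78=120: acc |= 120<<14 -> acc=1974015 shift=21 [end]
Varint 6: bytes[14:17] = FF BD 78 -> value 1974015 (3 byte(s))

Answer: 2 4 3 3 2 3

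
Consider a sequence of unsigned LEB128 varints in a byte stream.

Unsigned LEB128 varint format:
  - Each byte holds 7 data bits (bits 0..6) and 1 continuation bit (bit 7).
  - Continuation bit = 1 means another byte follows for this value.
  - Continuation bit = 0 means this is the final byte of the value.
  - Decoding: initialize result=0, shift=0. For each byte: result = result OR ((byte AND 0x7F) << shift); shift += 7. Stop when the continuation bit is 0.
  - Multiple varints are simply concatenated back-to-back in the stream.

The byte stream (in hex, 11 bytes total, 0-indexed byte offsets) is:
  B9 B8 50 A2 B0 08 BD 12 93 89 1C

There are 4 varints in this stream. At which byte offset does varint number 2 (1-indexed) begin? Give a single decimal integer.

  byte[0]=0xB9 cont=1 payload=0x39=57: acc |= 57<<0 -> acc=57 shift=7
  byte[1]=0xB8 cont=1 payload=0x38=56: acc |= 56<<7 -> acc=7225 shift=14
  byte[2]=0x50 cont=0 payload=0x50=80: acc |= 80<<14 -> acc=1317945 shift=21 [end]
Varint 1: bytes[0:3] = B9 B8 50 -> value 1317945 (3 byte(s))
  byte[3]=0xA2 cont=1 payload=0x22=34: acc |= 34<<0 -> acc=34 shift=7
  byte[4]=0xB0 cont=1 payload=0x30=48: acc |= 48<<7 -> acc=6178 shift=14
  byte[5]=0x08 cont=0 payload=0x08=8: acc |= 8<<14 -> acc=137250 shift=21 [end]
Varint 2: bytes[3:6] = A2 B0 08 -> value 137250 (3 byte(s))
  byte[6]=0xBD cont=1 payload=0x3D=61: acc |= 61<<0 -> acc=61 shift=7
  byte[7]=0x12 cont=0 payload=0x12=18: acc |= 18<<7 -> acc=2365 shift=14 [end]
Varint 3: bytes[6:8] = BD 12 -> value 2365 (2 byte(s))
  byte[8]=0x93 cont=1 payload=0x13=19: acc |= 19<<0 -> acc=19 shift=7
  byte[9]=0x89 cont=1 payload=0x09=9: acc |= 9<<7 -> acc=1171 shift=14
  byte[10]=0x1C cont=0 payload=0x1C=28: acc |= 28<<14 -> acc=459923 shift=21 [end]
Varint 4: bytes[8:11] = 93 89 1C -> value 459923 (3 byte(s))

Answer: 3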